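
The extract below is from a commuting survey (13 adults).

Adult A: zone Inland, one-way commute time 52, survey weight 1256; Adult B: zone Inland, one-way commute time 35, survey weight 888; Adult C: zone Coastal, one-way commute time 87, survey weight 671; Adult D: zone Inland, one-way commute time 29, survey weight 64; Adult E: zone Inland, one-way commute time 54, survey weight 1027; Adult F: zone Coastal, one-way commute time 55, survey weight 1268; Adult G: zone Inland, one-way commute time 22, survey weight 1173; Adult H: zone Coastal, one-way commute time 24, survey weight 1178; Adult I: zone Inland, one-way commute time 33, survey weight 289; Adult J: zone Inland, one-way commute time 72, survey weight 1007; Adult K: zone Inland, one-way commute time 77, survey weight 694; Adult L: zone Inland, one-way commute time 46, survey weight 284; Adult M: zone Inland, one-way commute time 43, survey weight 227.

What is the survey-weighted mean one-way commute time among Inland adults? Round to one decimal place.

48.9

Inland rows: A, B, D, E, G, I, J, K, L, M
Weighted sum = 52×1256 + 35×888 + 29×64 + 54×1027 + 22×1173 + 33×289 + 72×1007 + 77×694 + 46×284 + 43×227
  = 65312 + 31080 + 1856 + 55458 + 25806 + 9537 + 72504 + 53438 + 13064 + 9761 = 337816
Sum of weights = 1256 + 888 + 64 + 1027 + 1173 + 289 + 1007 + 694 + 284 + 227 = 6909
Weighted mean = 337816 / 6909 = 48.895064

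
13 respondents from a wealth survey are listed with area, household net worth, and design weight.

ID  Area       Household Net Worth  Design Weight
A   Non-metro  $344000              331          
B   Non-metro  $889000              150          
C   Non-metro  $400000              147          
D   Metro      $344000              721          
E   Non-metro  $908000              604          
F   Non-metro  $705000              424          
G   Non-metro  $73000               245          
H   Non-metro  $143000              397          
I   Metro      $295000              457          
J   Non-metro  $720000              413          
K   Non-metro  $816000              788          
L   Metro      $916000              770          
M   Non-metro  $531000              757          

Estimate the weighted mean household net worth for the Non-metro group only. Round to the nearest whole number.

603937

Non-metro rows: A, B, C, E, F, G, H, J, K, M
Weighted sum = 344000×331 + 889000×150 + 400000×147 + 908000×604 + 705000×424 + 73000×245 + 143000×397 + 720000×413 + 816000×788 + 531000×757
  = 113864000 + 133350000 + 58800000 + 548432000 + 298920000 + 17885000 + 56771000 + 297360000 + 643008000 + 401967000 = 2570357000
Sum of weights = 4256
Weighted mean = 2570357000 / 4256 = 603937.27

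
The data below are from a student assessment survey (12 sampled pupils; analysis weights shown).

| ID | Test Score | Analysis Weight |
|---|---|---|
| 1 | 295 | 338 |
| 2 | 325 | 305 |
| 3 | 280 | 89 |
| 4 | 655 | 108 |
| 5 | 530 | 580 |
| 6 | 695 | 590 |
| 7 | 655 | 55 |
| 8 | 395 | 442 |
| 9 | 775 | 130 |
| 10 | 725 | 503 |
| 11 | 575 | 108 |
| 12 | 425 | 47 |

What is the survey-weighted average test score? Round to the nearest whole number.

537

Weighted sum = 295×338 + 325×305 + 280×89 + 655×108 + 530×580 + 695×590 + 655×55 + 395×442 + 775×130 + 725×503 + 575×108 + 425×47
  = 99710 + 99125 + 24920 + 70740 + 307400 + 410050 + 36025 + 174590 + 100750 + 364675 + 62100 + 19975 = 1770060
Sum of weights = 338 + 305 + 89 + 108 + 580 + 590 + 55 + 442 + 130 + 503 + 108 + 47 = 3295
Weighted mean = 1770060 / 3295 = 537.19575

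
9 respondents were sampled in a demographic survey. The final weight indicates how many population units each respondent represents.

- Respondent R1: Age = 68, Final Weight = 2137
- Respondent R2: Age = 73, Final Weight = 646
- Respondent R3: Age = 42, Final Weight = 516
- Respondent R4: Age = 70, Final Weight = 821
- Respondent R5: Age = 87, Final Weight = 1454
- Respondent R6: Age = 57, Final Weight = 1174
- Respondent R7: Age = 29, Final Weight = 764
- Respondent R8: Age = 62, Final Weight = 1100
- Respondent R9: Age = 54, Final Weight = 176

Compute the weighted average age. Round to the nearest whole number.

Weighted sum = 68×2137 + 73×646 + 42×516 + 70×821 + 87×1454 + 57×1174 + 29×764 + 62×1100 + 54×176
  = 145316 + 47158 + 21672 + 57470 + 126498 + 66918 + 22156 + 68200 + 9504 = 564892
Sum of weights = 8788
Weighted mean = 564892 / 8788 = 64.279927

64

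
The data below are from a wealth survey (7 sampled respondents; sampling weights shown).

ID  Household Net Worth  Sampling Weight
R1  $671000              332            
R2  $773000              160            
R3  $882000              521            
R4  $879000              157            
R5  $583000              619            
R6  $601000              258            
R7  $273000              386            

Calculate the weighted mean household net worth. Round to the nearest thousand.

643000

Weighted sum = 1565290000
Sum of weights = 332 + 160 + 521 + 157 + 619 + 258 + 386 = 2433
Weighted mean = 1565290000 / 2433 = 643357.99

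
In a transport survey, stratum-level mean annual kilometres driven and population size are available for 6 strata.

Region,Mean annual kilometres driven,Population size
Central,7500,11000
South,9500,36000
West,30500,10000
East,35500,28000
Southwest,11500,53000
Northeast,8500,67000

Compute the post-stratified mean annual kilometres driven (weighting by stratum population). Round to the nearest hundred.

14200

Σ Nₕ·x̄ₕ = 7500×11000 + 9500×36000 + 30500×10000 + 35500×28000 + 11500×53000 + 8500×67000
  = 82500000 + 342000000 + 305000000 + 994000000 + 609500000 + 569500000 = 2902500000
Σ Nₕ = 11000 + 36000 + 10000 + 28000 + 53000 + 67000 = 205000
Overall mean = 2902500000 / 205000 = 14158.537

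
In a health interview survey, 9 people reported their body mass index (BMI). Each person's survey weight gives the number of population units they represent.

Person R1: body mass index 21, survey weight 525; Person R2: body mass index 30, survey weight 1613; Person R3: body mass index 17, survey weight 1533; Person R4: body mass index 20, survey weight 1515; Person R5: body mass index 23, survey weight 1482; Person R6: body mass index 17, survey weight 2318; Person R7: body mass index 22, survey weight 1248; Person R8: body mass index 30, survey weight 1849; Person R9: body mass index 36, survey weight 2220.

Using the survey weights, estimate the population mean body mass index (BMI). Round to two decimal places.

24.62

Weighted sum = 21×525 + 30×1613 + 17×1533 + 20×1515 + 23×1482 + 17×2318 + 22×1248 + 30×1849 + 36×2220
  = 11025 + 48390 + 26061 + 30300 + 34086 + 39406 + 27456 + 55470 + 79920 = 352114
Sum of weights = 525 + 1613 + 1533 + 1515 + 1482 + 2318 + 1248 + 1849 + 2220 = 14303
Weighted mean = 352114 / 14303 = 24.618192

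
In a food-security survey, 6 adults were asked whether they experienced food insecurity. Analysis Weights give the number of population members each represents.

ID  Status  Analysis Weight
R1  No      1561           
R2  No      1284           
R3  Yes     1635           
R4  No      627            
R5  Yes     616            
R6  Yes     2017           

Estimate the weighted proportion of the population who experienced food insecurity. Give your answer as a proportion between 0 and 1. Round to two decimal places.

Sum of weights for 'Yes' = 1635 + 616 + 2017 = 4268
Total weight = 1561 + 1284 + 1635 + 627 + 616 + 2017 = 7740
Weighted proportion = 4268 / 7740 = 0.55142119

0.55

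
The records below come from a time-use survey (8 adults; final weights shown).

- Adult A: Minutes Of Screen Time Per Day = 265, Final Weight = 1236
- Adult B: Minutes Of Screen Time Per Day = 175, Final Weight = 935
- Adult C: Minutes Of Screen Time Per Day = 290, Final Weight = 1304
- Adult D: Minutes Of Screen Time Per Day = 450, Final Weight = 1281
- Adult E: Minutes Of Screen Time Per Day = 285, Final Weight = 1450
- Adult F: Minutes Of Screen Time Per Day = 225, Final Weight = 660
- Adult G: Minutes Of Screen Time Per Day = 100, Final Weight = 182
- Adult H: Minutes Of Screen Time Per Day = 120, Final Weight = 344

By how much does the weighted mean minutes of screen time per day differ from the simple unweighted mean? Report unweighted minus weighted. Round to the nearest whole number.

-41

Unweighted sum = 265 + 175 + 290 + 450 + 285 + 225 + 100 + 120 = 1910
Unweighted mean = 1910 / 8 = 238.75
Weighted sum = 2067005
Sum of weights = 7392
Weighted mean = 2067005 / 7392 = 279.6273
Difference (unweighted minus weighted) = -40.8773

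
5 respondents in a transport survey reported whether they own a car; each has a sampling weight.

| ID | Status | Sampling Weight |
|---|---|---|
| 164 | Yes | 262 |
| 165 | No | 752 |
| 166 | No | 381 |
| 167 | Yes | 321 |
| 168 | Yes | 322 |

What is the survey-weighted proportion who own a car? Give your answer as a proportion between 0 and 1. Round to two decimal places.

Sum of weights for 'Yes' = 262 + 321 + 322 = 905
Total weight = 262 + 752 + 381 + 321 + 322 = 2038
Weighted proportion = 905 / 2038 = 0.44406281

0.44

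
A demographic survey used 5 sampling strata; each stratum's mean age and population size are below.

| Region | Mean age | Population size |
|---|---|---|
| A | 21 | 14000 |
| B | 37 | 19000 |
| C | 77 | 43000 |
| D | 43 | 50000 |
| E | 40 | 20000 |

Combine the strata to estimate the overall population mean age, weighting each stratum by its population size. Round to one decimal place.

Σ Nₕ·x̄ₕ = 21×14000 + 37×19000 + 77×43000 + 43×50000 + 40×20000
  = 294000 + 703000 + 3311000 + 2150000 + 800000 = 7258000
Σ Nₕ = 14000 + 19000 + 43000 + 50000 + 20000 = 146000
Overall mean = 7258000 / 146000 = 49.712329

49.7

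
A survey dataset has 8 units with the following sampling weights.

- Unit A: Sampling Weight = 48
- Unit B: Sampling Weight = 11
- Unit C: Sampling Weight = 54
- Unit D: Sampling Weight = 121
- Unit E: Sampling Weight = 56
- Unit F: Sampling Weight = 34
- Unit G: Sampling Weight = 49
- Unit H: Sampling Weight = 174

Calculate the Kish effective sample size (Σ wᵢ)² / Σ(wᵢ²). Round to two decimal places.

5.25

Σ wᵢ = 48 + 11 + 54 + 121 + 56 + 34 + 49 + 174 = 547
Σ wᵢ² = 2304 + 121 + 2916 + 14641 + 3136 + 1156 + 2401 + 30276 = 56951
n_eff = 547² / 56951 = 299209 / 56951 = 5.2537971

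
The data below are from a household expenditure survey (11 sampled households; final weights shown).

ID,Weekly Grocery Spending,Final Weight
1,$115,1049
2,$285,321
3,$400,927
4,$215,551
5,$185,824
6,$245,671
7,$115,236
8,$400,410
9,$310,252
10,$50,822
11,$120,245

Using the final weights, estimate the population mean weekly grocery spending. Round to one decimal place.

Weighted sum = 115×1049 + 285×321 + 400×927 + 215×551 + 185×824 + 245×671 + 115×236 + 400×410 + 310×252 + 50×822 + 120×245
  = 120635 + 91485 + 370800 + 118465 + 152440 + 164395 + 27140 + 164000 + 78120 + 41100 + 29400 = 1357980
Sum of weights = 1049 + 321 + 927 + 551 + 824 + 671 + 236 + 410 + 252 + 822 + 245 = 6308
Weighted mean = 1357980 / 6308 = 215.27901

215.3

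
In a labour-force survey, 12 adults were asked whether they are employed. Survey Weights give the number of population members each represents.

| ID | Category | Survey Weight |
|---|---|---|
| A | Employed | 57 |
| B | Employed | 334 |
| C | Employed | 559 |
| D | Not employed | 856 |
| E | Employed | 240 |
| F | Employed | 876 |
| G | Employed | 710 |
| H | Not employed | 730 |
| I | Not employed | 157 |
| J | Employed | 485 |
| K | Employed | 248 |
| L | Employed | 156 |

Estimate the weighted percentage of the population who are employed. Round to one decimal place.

Sum of weights for 'Employed' = 57 + 334 + 559 + 240 + 876 + 710 + 485 + 248 + 156 = 3665
Total weight = 57 + 334 + 559 + 856 + 240 + 876 + 710 + 730 + 157 + 485 + 248 + 156 = 5408
Weighted proportion = 3665 / 5408 = 0.6776997 → 67.76997%

67.8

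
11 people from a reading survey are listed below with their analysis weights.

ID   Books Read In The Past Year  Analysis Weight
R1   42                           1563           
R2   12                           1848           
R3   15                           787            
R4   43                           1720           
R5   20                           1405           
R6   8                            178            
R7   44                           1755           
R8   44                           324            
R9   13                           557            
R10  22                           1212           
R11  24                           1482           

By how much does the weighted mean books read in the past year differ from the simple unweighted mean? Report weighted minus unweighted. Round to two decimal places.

2.28

Unweighted sum = 42 + 12 + 15 + 43 + 20 + 8 + 44 + 44 + 13 + 22 + 24 = 287
Unweighted mean = 287 / 11 = 26.090909
Weighted sum = 42×1563 + 12×1848 + 15×787 + 43×1720 + 20×1405 + 8×178 + 44×1755 + 44×324 + 13×557 + 22×1212 + 24×1482
  = 65646 + 22176 + 11805 + 73960 + 28100 + 1424 + 77220 + 14256 + 7241 + 26664 + 35568 = 364060
Sum of weights = 12831
Weighted mean = 364060 / 12831 = 28.373471
Difference (weighted minus unweighted) = 2.2825614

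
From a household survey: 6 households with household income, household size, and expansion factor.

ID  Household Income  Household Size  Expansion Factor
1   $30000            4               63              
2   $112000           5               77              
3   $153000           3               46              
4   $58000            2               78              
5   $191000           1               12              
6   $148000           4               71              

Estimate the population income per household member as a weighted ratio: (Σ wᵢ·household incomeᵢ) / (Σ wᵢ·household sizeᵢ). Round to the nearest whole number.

Σ wᵢ·y = 30000×63 + 112000×77 + 153000×46 + 58000×78 + 191000×12 + 148000×71
  = 1890000 + 8624000 + 7038000 + 4524000 + 2292000 + 10508000 = 34876000
Σ wᵢ·x = 1227
Ratio = 34876000 / 1227 = 28423.798

28424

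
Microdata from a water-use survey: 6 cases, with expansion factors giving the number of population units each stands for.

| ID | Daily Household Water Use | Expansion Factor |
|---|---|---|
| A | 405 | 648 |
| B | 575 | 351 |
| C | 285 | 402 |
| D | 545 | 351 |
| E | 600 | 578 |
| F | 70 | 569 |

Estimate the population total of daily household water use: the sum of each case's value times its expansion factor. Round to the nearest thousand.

1157000

Weighted total = 405×648 + 575×351 + 285×402 + 545×351 + 600×578 + 70×569
  = 262440 + 201825 + 114570 + 191295 + 346800 + 39830 = 1156760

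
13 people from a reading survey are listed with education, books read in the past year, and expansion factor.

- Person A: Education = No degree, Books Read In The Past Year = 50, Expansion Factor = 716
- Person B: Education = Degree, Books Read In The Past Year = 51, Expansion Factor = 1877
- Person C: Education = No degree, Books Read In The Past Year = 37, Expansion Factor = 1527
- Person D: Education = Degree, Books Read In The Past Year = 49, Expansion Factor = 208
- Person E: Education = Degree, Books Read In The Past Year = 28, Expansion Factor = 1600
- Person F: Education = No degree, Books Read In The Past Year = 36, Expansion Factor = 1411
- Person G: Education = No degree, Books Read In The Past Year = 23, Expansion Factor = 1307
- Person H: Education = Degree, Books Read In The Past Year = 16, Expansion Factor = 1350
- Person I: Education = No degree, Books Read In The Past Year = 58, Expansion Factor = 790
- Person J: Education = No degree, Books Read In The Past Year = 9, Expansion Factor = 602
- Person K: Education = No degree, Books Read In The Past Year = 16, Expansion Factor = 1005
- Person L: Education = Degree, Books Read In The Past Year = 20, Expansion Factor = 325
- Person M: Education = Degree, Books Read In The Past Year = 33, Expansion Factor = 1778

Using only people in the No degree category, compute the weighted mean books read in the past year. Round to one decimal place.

32.7

No degree rows: A, C, F, G, I, J, K
Weighted sum = 50×716 + 37×1527 + 36×1411 + 23×1307 + 58×790 + 9×602 + 16×1005
  = 35800 + 56499 + 50796 + 30061 + 45820 + 5418 + 16080 = 240474
Sum of weights = 716 + 1527 + 1411 + 1307 + 790 + 602 + 1005 = 7358
Weighted mean = 240474 / 7358 = 32.681979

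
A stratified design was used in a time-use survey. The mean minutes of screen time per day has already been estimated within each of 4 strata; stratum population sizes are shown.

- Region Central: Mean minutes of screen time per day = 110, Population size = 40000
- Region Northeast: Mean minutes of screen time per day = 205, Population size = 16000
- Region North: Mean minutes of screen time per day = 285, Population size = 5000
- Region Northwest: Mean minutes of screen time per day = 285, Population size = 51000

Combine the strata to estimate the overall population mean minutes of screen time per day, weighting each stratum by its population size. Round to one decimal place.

211.1

Σ Nₕ·x̄ₕ = 23640000
Σ Nₕ = 40000 + 16000 + 5000 + 51000 = 112000
Overall mean = 23640000 / 112000 = 211.07143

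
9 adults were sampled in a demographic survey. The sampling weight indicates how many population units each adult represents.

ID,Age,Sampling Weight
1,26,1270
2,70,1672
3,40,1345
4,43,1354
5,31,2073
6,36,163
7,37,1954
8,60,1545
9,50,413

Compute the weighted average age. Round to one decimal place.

43.9

Weighted sum = 26×1270 + 70×1672 + 40×1345 + 43×1354 + 31×2073 + 36×163 + 37×1954 + 60×1545 + 50×413
  = 517861
Sum of weights = 11789
Weighted mean = 517861 / 11789 = 43.927475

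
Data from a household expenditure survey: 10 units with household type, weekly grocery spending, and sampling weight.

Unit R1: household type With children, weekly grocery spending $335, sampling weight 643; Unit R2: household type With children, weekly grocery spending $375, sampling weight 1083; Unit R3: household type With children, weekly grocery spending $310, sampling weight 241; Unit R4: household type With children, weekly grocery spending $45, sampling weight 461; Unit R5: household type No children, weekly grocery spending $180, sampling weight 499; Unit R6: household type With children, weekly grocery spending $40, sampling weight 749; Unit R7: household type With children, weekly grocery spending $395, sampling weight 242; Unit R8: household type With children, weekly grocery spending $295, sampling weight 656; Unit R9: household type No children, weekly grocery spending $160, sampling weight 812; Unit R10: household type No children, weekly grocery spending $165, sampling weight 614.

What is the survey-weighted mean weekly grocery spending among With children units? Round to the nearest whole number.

With children rows: R1, R2, R3, R4, R6, R7, R8
Weighted sum = 335×643 + 375×1083 + 310×241 + 45×461 + 40×749 + 395×242 + 295×656
  = 1036055
Sum of weights = 643 + 1083 + 241 + 461 + 749 + 242 + 656 = 4075
Weighted mean = 1036055 / 4075 = 254.24663

254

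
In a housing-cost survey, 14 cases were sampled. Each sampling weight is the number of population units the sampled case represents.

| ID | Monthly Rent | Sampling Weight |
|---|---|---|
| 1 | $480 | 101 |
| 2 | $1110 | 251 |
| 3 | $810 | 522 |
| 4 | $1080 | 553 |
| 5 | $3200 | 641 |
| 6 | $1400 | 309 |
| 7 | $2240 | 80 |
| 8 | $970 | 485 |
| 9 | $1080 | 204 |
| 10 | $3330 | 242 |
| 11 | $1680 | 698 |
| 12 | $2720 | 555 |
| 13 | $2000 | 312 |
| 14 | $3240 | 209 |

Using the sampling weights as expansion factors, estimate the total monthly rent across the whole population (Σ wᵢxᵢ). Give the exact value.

9490180

Weighted total = 9490180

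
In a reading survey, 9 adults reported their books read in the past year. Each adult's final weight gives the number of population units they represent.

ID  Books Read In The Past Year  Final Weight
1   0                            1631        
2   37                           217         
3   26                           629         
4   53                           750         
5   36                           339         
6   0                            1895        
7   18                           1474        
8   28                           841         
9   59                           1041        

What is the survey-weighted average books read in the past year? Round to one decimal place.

21.3

Weighted sum = 0×1631 + 37×217 + 26×629 + 53×750 + 36×339 + 0×1895 + 18×1474 + 28×841 + 59×1041
  = 187836
Sum of weights = 1631 + 217 + 629 + 750 + 339 + 1895 + 1474 + 841 + 1041 = 8817
Weighted mean = 187836 / 8817 = 21.303845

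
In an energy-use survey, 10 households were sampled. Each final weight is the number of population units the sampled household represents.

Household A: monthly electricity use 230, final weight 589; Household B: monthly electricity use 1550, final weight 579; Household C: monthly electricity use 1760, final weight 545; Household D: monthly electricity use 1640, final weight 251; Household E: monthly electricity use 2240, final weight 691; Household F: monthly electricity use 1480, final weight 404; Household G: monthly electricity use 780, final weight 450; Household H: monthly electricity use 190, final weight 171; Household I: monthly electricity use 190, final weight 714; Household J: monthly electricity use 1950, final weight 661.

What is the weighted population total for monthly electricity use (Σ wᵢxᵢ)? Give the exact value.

6357620

Weighted total = 230×589 + 1550×579 + 1760×545 + 1640×251 + 2240×691 + 1480×404 + 780×450 + 190×171 + 190×714 + 1950×661
  = 135470 + 897450 + 959200 + 411640 + 1547840 + 597920 + 351000 + 32490 + 135660 + 1288950 = 6357620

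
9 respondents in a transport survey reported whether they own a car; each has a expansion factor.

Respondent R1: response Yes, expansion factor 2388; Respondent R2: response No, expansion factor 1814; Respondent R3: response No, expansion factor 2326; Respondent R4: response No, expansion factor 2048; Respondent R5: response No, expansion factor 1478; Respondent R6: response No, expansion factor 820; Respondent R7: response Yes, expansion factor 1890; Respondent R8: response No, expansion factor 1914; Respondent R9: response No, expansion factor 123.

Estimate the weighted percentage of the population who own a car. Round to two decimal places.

Sum of weights for 'Yes' = 2388 + 1890 = 4278
Total weight = 2388 + 1814 + 2326 + 2048 + 1478 + 820 + 1890 + 1914 + 123 = 14801
Weighted proportion = 4278 / 14801 = 0.28903452 → 28.903452%

28.90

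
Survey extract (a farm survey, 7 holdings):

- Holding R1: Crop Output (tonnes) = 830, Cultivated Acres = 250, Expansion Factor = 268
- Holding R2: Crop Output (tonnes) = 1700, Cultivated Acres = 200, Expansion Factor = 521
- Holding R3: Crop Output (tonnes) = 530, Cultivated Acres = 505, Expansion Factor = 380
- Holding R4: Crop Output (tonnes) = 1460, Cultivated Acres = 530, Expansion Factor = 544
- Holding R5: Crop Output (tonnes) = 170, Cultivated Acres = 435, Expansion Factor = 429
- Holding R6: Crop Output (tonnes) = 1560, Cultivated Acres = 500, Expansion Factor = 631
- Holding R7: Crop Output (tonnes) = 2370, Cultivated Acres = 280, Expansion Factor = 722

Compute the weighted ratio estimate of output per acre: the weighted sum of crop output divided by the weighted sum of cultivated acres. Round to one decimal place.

Σ wᵢ·y = 830×268 + 1700×521 + 530×380 + 1460×544 + 170×429 + 1560×631 + 2370×722
  = 222440 + 885700 + 201400 + 794240 + 72930 + 984360 + 1711140 = 4872210
Σ wᵢ·x = 250×268 + 200×521 + 505×380 + 530×544 + 435×429 + 500×631 + 280×722
  = 67000 + 104200 + 191900 + 288320 + 186615 + 315500 + 202160 = 1355695
Ratio = 4872210 / 1355695 = 3.5938836

3.6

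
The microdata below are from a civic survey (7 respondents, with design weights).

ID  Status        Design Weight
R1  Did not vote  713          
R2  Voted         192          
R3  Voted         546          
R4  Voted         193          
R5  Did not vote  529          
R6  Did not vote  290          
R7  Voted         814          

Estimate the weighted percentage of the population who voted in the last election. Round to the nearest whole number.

Sum of weights for 'Voted' = 192 + 546 + 193 + 814 = 1745
Total weight = 713 + 192 + 546 + 193 + 529 + 290 + 814 = 3277
Weighted proportion = 1745 / 3277 = 0.53249924 → 53.249924%

53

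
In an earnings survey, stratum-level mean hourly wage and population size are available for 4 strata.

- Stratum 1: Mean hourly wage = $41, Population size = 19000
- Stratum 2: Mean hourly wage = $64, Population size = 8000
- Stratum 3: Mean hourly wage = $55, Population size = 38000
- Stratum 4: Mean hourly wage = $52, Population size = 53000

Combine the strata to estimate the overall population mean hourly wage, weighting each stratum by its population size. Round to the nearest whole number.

52

Σ Nₕ·x̄ₕ = 41×19000 + 64×8000 + 55×38000 + 52×53000
  = 6137000
Σ Nₕ = 19000 + 8000 + 38000 + 53000 = 118000
Overall mean = 6137000 / 118000 = 52.008475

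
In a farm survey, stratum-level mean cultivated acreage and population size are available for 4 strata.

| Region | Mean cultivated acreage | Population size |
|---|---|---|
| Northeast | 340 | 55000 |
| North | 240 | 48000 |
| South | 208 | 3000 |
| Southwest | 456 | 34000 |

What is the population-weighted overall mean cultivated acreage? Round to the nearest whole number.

331

Σ Nₕ·x̄ₕ = 340×55000 + 240×48000 + 208×3000 + 456×34000
  = 46348000
Σ Nₕ = 55000 + 48000 + 3000 + 34000 = 140000
Overall mean = 46348000 / 140000 = 331.05714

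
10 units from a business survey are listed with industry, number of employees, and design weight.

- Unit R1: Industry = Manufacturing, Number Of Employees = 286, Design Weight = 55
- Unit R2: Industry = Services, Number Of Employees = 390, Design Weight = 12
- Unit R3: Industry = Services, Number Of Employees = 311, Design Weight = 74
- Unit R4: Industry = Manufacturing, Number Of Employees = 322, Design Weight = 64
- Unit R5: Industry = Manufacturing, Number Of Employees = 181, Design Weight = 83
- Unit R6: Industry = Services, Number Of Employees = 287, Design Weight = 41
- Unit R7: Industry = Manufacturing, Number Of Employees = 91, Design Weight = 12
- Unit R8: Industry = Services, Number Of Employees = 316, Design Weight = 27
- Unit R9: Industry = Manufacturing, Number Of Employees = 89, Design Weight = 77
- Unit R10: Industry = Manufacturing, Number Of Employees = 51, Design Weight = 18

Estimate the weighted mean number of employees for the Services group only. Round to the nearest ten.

310

Services rows: R2, R3, R6, R8
Weighted sum = 390×12 + 311×74 + 287×41 + 316×27
  = 47993
Sum of weights = 12 + 74 + 41 + 27 = 154
Weighted mean = 47993 / 154 = 311.64286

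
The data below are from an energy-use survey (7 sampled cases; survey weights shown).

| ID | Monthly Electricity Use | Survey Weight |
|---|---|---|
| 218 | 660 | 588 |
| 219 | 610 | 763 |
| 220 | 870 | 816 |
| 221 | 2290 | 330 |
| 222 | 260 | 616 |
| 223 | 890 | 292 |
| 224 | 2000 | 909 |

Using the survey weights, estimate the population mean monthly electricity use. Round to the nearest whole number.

1056

Weighted sum = 660×588 + 610×763 + 870×816 + 2290×330 + 260×616 + 890×292 + 2000×909
  = 388080 + 465430 + 709920 + 755700 + 160160 + 259880 + 1818000 = 4557170
Sum of weights = 4314
Weighted mean = 4557170 / 4314 = 1056.3676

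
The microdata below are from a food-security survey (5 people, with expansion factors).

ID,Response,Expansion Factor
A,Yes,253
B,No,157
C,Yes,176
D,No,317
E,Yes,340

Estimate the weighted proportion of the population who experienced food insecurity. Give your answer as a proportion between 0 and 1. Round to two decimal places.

0.62

Sum of weights for 'Yes' = 253 + 176 + 340 = 769
Total weight = 253 + 157 + 176 + 317 + 340 = 1243
Weighted proportion = 769 / 1243 = 0.61866452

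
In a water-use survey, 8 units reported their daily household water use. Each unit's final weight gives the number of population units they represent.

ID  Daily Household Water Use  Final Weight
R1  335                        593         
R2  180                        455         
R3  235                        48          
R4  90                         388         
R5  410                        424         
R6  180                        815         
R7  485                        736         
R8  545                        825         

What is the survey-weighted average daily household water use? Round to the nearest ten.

Weighted sum = 335×593 + 180×455 + 235×48 + 90×388 + 410×424 + 180×815 + 485×736 + 545×825
  = 1453880
Sum of weights = 4284
Weighted mean = 1453880 / 4284 = 339.37442

340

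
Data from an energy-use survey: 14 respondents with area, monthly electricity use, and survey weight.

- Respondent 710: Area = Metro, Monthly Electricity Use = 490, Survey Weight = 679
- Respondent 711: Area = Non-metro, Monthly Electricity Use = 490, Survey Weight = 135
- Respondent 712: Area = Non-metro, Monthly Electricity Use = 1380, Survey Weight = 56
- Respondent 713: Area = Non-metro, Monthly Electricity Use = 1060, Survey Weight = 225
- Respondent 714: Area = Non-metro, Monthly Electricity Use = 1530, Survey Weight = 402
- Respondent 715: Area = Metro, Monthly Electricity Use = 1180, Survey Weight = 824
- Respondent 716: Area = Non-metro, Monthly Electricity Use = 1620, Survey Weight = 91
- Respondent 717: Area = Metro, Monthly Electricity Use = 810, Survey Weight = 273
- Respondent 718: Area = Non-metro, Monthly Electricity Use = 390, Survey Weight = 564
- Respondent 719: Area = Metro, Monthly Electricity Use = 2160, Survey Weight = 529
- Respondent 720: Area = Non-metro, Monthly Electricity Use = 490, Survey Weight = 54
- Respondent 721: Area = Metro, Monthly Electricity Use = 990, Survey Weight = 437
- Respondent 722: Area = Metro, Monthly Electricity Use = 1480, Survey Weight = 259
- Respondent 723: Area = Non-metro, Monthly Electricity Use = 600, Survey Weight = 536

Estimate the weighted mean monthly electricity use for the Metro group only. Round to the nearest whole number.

Metro rows: 710, 715, 717, 719, 721, 722
Weighted sum = 490×679 + 1180×824 + 810×273 + 2160×529 + 990×437 + 1480×259
  = 3484750
Sum of weights = 679 + 824 + 273 + 529 + 437 + 259 = 3001
Weighted mean = 3484750 / 3001 = 1161.1963

1161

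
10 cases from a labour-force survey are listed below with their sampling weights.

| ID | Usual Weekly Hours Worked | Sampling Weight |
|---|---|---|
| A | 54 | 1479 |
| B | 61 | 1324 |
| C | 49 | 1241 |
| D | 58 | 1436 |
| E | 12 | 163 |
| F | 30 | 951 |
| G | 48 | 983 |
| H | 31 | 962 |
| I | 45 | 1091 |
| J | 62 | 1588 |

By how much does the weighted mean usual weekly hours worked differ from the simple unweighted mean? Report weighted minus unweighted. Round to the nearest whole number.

5

Unweighted sum = 450
Unweighted mean = 450 / 10 = 45
Weighted sum = 54×1479 + 61×1324 + 49×1241 + 58×1436 + 12×163 + 30×951 + 48×983 + 31×962 + 45×1091 + 62×1588
  = 79866 + 80764 + 60809 + 83288 + 1956 + 28530 + 47184 + 29822 + 49095 + 98456 = 559770
Sum of weights = 1479 + 1324 + 1241 + 1436 + 163 + 951 + 983 + 962 + 1091 + 1588 = 11218
Weighted mean = 559770 / 11218 = 49.899269
Difference (weighted minus unweighted) = 4.899269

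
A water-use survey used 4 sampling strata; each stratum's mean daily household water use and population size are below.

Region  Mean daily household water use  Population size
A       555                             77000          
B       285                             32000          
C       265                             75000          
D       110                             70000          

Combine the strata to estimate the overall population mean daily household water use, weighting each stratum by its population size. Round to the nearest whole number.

Σ Nₕ·x̄ₕ = 555×77000 + 285×32000 + 265×75000 + 110×70000
  = 42735000 + 9120000 + 19875000 + 7700000 = 79430000
Σ Nₕ = 77000 + 32000 + 75000 + 70000 = 254000
Overall mean = 79430000 / 254000 = 312.71654

313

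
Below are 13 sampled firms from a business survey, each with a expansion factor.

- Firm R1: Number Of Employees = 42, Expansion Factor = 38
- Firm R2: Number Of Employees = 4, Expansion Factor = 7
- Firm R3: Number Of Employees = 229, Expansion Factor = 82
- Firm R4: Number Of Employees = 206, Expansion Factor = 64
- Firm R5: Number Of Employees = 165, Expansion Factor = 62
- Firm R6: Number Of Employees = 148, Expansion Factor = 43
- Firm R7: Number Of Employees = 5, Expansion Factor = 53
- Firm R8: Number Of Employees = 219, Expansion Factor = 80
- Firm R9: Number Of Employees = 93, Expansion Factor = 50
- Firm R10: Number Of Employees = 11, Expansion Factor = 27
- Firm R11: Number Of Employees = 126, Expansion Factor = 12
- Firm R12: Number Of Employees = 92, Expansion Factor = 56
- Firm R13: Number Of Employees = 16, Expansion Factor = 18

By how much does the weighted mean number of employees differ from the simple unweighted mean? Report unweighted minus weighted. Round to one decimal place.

-30.6

Unweighted sum = 1356
Unweighted mean = 1356 / 13 = 104.30769
Weighted sum = 79864
Sum of weights = 592
Weighted mean = 79864 / 592 = 134.90541
Difference (unweighted minus weighted) = -30.597713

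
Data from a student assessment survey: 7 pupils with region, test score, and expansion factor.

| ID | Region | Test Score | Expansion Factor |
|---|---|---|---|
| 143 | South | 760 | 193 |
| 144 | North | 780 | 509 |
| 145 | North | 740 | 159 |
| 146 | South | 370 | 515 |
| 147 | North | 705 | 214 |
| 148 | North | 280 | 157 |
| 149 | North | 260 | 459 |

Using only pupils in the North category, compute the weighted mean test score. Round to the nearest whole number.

553

North rows: 144, 145, 147, 148, 149
Weighted sum = 780×509 + 740×159 + 705×214 + 280×157 + 260×459
  = 397020 + 117660 + 150870 + 43960 + 119340 = 828850
Sum of weights = 509 + 159 + 214 + 157 + 459 = 1498
Weighted mean = 828850 / 1498 = 553.30441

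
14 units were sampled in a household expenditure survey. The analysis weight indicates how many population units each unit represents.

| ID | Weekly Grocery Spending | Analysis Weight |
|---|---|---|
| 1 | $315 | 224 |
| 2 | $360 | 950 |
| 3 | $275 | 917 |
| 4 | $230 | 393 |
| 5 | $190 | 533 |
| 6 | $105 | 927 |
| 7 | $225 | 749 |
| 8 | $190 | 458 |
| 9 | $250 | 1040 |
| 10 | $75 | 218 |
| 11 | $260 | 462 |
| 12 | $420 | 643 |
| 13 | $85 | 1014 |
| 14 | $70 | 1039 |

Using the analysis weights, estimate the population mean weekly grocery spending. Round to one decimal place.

Weighted sum = 2034725
Sum of weights = 9567
Weighted mean = 2034725 / 9567 = 212.68161

212.7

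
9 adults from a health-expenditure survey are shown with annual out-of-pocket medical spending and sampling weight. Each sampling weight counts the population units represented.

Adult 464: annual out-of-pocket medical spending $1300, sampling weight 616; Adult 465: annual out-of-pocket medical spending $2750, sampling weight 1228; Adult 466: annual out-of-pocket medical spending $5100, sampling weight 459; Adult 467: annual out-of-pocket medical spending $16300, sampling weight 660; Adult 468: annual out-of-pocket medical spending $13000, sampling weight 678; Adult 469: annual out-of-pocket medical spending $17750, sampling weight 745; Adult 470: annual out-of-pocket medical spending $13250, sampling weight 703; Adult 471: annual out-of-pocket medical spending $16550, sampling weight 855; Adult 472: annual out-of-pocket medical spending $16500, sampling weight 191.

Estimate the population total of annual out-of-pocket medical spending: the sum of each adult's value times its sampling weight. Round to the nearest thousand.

Weighted total = 1300×616 + 2750×1228 + 5100×459 + 16300×660 + 13000×678 + 17750×745 + 13250×703 + 16550×855 + 16500×191
  = 800800 + 3377000 + 2340900 + 10758000 + 8814000 + 13223750 + 9314750 + 14150250 + 3151500 = 65930950

65931000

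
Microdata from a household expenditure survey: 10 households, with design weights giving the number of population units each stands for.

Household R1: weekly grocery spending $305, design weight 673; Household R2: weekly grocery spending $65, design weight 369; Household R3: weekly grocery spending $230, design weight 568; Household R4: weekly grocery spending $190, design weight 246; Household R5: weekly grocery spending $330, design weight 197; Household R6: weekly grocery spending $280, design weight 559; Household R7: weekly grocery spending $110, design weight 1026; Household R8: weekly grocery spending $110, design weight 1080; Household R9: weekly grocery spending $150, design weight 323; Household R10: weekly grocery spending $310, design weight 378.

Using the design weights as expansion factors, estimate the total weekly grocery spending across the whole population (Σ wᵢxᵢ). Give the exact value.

Weighted total = 305×673 + 65×369 + 230×568 + 190×246 + 330×197 + 280×559 + 110×1026 + 110×1080 + 150×323 + 310×378
  = 205265 + 23985 + 130640 + 46740 + 65010 + 156520 + 112860 + 118800 + 48450 + 117180 = 1025450

1025450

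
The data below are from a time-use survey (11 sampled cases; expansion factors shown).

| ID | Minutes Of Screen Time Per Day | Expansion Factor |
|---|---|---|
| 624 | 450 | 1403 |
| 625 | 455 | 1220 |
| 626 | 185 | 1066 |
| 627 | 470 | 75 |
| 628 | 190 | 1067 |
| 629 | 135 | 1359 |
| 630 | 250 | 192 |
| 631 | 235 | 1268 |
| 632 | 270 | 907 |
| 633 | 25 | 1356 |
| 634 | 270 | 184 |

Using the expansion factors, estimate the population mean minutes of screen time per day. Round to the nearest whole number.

246

Weighted sum = 450×1403 + 455×1220 + 185×1066 + 470×75 + 190×1067 + 135×1359 + 250×192 + 235×1268 + 270×907 + 25×1356 + 270×184
  = 2479555
Sum of weights = 1403 + 1220 + 1066 + 75 + 1067 + 1359 + 192 + 1268 + 907 + 1356 + 184 = 10097
Weighted mean = 2479555 / 10097 = 245.57344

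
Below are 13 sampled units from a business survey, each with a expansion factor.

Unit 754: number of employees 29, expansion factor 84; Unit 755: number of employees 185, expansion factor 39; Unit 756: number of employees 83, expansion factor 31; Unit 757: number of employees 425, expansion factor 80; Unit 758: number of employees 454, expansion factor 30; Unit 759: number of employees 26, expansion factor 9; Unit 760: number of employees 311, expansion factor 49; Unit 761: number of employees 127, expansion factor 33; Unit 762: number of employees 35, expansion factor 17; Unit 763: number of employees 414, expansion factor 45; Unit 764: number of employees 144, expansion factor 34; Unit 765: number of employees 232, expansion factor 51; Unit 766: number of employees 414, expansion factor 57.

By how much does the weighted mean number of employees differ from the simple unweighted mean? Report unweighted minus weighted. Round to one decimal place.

Unweighted sum = 2879
Unweighted mean = 2879 / 13 = 221.46154
Weighted sum = 139059
Sum of weights = 559
Weighted mean = 139059 / 559 = 248.76386
Difference (unweighted minus weighted) = -27.302326

-27.3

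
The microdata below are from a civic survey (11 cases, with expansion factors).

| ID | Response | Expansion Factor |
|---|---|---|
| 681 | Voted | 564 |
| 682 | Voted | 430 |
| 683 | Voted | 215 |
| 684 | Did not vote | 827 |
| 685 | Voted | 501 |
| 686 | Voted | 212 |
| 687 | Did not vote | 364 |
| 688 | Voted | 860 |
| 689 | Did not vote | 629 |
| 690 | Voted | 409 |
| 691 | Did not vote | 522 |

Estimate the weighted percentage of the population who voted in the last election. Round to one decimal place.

57.7

Sum of weights for 'Voted' = 564 + 430 + 215 + 501 + 212 + 860 + 409 = 3191
Total weight = 564 + 430 + 215 + 827 + 501 + 212 + 364 + 860 + 629 + 409 + 522 = 5533
Weighted proportion = 3191 / 5533 = 0.57672149 → 57.672149%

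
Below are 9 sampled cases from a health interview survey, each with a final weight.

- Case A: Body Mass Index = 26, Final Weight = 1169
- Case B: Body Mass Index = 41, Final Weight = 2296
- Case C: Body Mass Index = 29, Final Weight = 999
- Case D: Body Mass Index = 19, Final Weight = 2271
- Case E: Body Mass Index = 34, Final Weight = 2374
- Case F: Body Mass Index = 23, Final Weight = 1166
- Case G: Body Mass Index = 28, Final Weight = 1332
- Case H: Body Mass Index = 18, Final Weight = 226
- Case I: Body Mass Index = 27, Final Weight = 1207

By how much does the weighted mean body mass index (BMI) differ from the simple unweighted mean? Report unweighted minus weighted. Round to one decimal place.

Unweighted sum = 26 + 41 + 29 + 19 + 34 + 23 + 28 + 18 + 27 = 245
Unweighted mean = 245 / 9 = 27.222222
Weighted sum = 26×1169 + 41×2296 + 29×999 + 19×2271 + 34×2374 + 23×1166 + 28×1332 + 18×226 + 27×1207
  = 30394 + 94136 + 28971 + 43149 + 80716 + 26818 + 37296 + 4068 + 32589 = 378137
Sum of weights = 1169 + 2296 + 999 + 2271 + 2374 + 1166 + 1332 + 226 + 1207 = 13040
Weighted mean = 378137 / 13040 = 28.998236
Difference (unweighted minus weighted) = -1.776014

-1.8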